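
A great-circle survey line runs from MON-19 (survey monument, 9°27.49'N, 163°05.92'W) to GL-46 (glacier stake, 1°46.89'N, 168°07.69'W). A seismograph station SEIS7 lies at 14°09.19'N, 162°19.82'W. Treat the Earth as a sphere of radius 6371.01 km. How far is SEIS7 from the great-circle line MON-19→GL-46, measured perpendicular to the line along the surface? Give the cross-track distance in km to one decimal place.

217.9 km

MON-19: φ = +9.45817°, λ = -163.09867°
GL-46: φ = +1.78150°, λ = -168.12817°
SEIS7: φ = +14.15317°, λ = -162.33033°
δ₁₃ = central angle MON-19→SEIS7 = 0.082987 rad  (haversine)
θ₁₃ = bearing MON-19→SEIS7 = 9.025°,  θ₁₂ = bearing MON-19→GL-46 = 213.389°
dₓₜ = R·arcsin(sin δ₁₃ · sin(θ₁₃ − θ₁₂)) = 6371.01·arcsin(0.08289·sin(-204.364°)) = 217.901 km
|dₓₜ| = 217.901 km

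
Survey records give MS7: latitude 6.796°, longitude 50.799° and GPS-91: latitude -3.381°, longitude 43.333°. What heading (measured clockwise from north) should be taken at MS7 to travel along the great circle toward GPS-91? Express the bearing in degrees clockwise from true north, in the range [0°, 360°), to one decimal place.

Δλ = -7.4660°
y = sin Δλ · cos φ₂ = -0.129712
x = cos φ₁ sin φ₂ − sin φ₁ cos φ₂ cos Δλ = -0.175688
θ = atan2(y, x) = -143.5613° → 216.4387° (mod 360°)

216.4°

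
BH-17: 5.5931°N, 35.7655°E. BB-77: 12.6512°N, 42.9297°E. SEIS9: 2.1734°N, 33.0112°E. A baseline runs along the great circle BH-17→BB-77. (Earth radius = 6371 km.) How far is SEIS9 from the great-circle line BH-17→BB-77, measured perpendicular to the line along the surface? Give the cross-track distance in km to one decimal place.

δ₁₃ = central angle BH-17→SEIS9 = 0.076563 rad  (haversine)
θ₁₃ = bearing BH-17→SEIS9 = 218.887°,  θ₁₂ = bearing BH-17→BB-77 = 44.549°
dₓₜ = R·arcsin(sin δ₁₃ · sin(θ₁₃ − θ₁₂)) = 6371·arcsin(0.07649·sin(174.339°)) = 48.072 km
|dₓₜ| = 48.072 km

48.1 km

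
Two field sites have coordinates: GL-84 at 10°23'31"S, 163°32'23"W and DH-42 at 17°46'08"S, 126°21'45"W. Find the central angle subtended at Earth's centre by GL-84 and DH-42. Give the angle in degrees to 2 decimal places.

36.74°

GL-84: φ = -10.39194°, λ = -163.53972°
DH-42: φ = -17.76889°, λ = -126.36250°
Δφ = -7.3769°,  Δλ = 37.1772°
a = sin²(Δφ/2) + cos φ₁ cos φ₂ sin²(Δλ/2) = 0.099319
c = 2·arcsin(√a) = 0.641226 rad = 36.7396°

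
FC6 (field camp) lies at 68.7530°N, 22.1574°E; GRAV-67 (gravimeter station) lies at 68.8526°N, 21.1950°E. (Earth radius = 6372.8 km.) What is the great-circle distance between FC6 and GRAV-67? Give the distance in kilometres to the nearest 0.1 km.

Δφ = 0.0996°,  Δλ = -0.9624°
a = sin²(Δφ/2) + cos φ₁ cos φ₂ sin²(Δλ/2) = 0.000010
c = 2·arcsin(√a) = 0.006317 rad = 0.3620°
d = R·c = 6372.8 × 0.006317 = 40.3 km

40.3 km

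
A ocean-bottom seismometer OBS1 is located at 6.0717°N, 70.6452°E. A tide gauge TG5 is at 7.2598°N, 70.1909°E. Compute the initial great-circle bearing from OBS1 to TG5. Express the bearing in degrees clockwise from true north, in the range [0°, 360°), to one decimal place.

339.2°

Δλ = -0.4543°
y = sin Δλ · cos φ₂ = -0.007865
x = cos φ₁ sin φ₂ − sin φ₁ cos φ₂ cos Δλ = 0.020738
θ = atan2(y, x) = -20.7704° → 339.2296° (mod 360°)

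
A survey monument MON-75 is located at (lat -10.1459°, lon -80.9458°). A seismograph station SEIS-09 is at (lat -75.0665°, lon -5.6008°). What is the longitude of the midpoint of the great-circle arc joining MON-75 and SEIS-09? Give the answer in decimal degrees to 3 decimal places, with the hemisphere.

67.583°W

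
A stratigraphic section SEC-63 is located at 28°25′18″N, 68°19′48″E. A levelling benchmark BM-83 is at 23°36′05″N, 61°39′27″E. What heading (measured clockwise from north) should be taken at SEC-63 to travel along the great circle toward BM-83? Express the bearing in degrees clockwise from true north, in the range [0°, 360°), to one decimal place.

SEC-63: φ = +28.42167°, λ = +68.33000°
BM-83: φ = +23.60139°, λ = +61.65750°
Δλ = -6.6725°
y = sin Δλ · cos φ₂ = -0.106475
x = cos φ₁ sin φ₂ − sin φ₁ cos φ₂ cos Δλ = -0.081076
θ = atan2(y, x) = -127.2878° → 232.7122° (mod 360°)

232.7°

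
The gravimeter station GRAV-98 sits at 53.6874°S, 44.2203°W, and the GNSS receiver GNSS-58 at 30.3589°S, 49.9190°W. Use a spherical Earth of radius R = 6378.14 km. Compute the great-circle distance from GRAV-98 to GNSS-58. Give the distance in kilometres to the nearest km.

Δφ = 23.3285°,  Δλ = -5.6987°
a = sin²(Δφ/2) + cos φ₁ cos φ₂ sin²(Δλ/2) = 0.042138
c = 2·arcsin(√a) = 0.413490 rad = 23.6912°
d = R·c = 6378.14 × 0.413490 = 2637.3 km

2637 km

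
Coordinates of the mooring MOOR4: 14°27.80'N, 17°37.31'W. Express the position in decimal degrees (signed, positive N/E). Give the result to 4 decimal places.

+14.4633°, -17.6218°

lat: 14.4633° N → +14.4633°
lon: 17.6218° W → -17.6218°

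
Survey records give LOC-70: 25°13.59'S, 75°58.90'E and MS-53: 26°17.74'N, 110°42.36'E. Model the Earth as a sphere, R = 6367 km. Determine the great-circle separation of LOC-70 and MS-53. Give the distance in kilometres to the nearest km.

LOC-70: φ = -25.22650°, λ = +75.98167°
MS-53: φ = +26.29567°, λ = +110.70600°
Δφ = 51.5222°,  Δλ = 34.7243°
a = sin²(Δφ/2) + cos φ₁ cos φ₂ sin²(Δλ/2) = 0.261114
c = 2·arcsin(√a) = 1.072681 rad = 61.4601°
d = R·c = 6367 × 1.072681 = 6829.8 km

6830 km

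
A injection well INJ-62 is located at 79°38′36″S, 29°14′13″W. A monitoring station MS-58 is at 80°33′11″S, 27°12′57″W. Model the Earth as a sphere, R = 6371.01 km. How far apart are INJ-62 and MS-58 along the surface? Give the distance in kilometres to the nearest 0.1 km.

108.3 km

INJ-62: φ = -79.64333°, λ = -29.23694°
MS-58: φ = -80.55306°, λ = -27.21583°
Δφ = -0.9097°,  Δλ = 2.0211°
a = sin²(Δφ/2) + cos φ₁ cos φ₂ sin²(Δλ/2) = 0.000072
c = 2·arcsin(√a) = 0.016995 rad = 0.9737°
d = R·c = 6371.01 × 0.016995 = 108.3 km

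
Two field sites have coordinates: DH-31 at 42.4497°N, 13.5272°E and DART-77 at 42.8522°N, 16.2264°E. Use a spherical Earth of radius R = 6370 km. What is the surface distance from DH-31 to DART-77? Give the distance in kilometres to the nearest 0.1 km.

225.2 km

Δφ = 0.4025°,  Δλ = 2.6992°
a = sin²(Δφ/2) + cos φ₁ cos φ₂ sin²(Δλ/2) = 0.000312
c = 2·arcsin(√a) = 0.035352 rad = 2.0255°
d = R·c = 6370 × 0.035352 = 225.2 km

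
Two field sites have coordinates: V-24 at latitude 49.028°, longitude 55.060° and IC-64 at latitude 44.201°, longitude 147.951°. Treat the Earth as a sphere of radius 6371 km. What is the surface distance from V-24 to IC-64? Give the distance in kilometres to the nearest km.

6652 km

Δφ = -4.8270°,  Δλ = 92.8910°
a = sin²(Δφ/2) + cos φ₁ cos φ₂ sin²(Δλ/2) = 0.248659
c = 2·arcsin(√a) = 1.044098 rad = 59.8224°
d = R·c = 6371 × 1.044098 = 6651.9 km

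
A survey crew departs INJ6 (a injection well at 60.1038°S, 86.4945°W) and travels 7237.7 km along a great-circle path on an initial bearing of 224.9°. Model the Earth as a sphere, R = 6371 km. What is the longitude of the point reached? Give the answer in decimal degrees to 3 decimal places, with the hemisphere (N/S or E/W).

155.046°E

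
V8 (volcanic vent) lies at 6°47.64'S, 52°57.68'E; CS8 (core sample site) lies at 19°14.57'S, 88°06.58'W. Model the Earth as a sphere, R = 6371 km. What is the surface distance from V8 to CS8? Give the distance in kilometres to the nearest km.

V8: φ = -6.79400°, λ = +52.96133°
CS8: φ = -19.24283°, λ = -88.10967°
Δφ = -12.4488°,  Δλ = -141.0710°
a = sin²(Δφ/2) + cos φ₁ cos φ₂ sin²(Δλ/2) = 0.845158
c = 2·arcsin(√a) = 2.332723 rad = 133.6552°
d = R·c = 6371 × 2.332723 = 14861.8 km

14862 km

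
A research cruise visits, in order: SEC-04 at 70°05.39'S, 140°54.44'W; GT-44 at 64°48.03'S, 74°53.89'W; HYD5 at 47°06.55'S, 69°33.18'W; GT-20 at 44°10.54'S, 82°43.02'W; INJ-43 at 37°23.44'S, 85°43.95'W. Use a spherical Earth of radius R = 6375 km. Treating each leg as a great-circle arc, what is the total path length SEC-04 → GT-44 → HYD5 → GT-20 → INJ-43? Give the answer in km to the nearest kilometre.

6594 km

SEC-04: φ = -70.08983°, λ = -140.90733°
GT-44: φ = -64.80050°, λ = -74.89817°
HYD5: φ = -47.10917°, λ = -69.55300°
GT-20: φ = -44.17567°, λ = -82.71700°
INJ-43: φ = -37.39067°, λ = -85.73250°
SEC-04→GT-44: c = 0.428234 rad, d = 2729.99 km
GT-44→HYD5: c = 0.312892 rad, d = 1994.69 km
HYD5→GT-20: c = 0.168350 rad, d = 1073.23 km
GT-20→INJ-43: c = 0.124922 rad, d = 796.37 km
Total = 2729.99 + 1994.69 + 1073.23 + 796.37 = 6594.29 km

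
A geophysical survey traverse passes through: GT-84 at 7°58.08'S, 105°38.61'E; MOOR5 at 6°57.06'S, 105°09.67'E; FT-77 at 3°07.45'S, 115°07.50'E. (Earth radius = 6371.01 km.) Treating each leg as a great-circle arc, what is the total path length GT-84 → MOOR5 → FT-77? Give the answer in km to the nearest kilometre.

GT-84: φ = -7.96800°, λ = +105.64350°
MOOR5: φ = -6.95100°, λ = +105.16117°
FT-77: φ = -3.12417°, λ = +115.12500°
GT-84→MOOR5: c = 0.019615 rad, d = 124.97 km
MOOR5→FT-77: c = 0.185628 rad, d = 1182.64 km
Total = 124.97 + 1182.64 = 1307.60 km

1308 km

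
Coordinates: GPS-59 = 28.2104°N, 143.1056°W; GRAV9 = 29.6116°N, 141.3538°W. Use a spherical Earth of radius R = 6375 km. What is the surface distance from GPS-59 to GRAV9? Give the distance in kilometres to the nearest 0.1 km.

Δφ = 1.4012°,  Δλ = 1.7518°
a = sin²(Δφ/2) + cos φ₁ cos φ₂ sin²(Δλ/2) = 0.000329
c = 2·arcsin(√a) = 0.036253 rad = 2.0772°
d = R·c = 6375 × 0.036253 = 231.1 km

231.1 km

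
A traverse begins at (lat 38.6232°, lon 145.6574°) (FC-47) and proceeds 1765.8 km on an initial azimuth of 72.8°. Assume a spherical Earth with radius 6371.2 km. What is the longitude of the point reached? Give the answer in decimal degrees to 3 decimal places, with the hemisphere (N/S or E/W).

δ = d/R = 1765.8/6371.2 = 0.277153 rad
φ₂ = arcsin(sin φ₁ cos δ + cos φ₁ sin δ cos θ)
   = arcsin(0.62420·0.96184 + 0.78127·0.27362·0.29571) = 41.57416°
λ₂ = λ₁ + atan2(sin θ sin δ cos φ₁, cos δ − sin φ₁ sin φ₂) = 166.10777°

166.108°E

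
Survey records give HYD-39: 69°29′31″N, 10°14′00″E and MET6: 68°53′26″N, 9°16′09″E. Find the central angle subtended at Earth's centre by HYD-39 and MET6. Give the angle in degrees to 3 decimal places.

0.692°

HYD-39: φ = +69.49194°, λ = +10.23333°
MET6: φ = +68.89056°, λ = +9.26917°
Δφ = -0.6014°,  Δλ = -0.9642°
a = sin²(Δφ/2) + cos φ₁ cos φ₂ sin²(Δλ/2) = 0.000036
c = 2·arcsin(√a) = 0.012079 rad = 0.6921°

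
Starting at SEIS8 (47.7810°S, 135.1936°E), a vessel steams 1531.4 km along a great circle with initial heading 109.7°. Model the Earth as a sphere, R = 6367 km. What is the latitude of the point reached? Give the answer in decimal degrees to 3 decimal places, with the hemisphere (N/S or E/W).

50.644°S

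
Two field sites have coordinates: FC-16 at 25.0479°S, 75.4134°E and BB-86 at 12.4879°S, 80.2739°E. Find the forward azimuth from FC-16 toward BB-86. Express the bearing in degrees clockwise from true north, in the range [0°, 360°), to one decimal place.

Δλ = 4.8605°
y = sin Δλ · cos φ₂ = 0.082725
x = cos φ₁ sin φ₂ − sin φ₁ cos φ₂ cos Δλ = 0.215975
θ = atan2(y, x) = 20.9584° → 20.9584° (mod 360°)

21.0°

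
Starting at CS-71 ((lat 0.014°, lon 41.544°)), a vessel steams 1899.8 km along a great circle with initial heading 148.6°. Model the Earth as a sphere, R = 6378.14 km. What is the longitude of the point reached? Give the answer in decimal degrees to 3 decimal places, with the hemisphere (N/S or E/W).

δ = d/R = 1899.8/6378.14 = 0.297861 rad
φ₂ = arcsin(sin φ₁ cos δ + cos φ₁ sin δ cos θ)
   = arcsin(0.00024·0.95597 + 1.00000·0.29348·-0.85355) = -14.49309°
λ₂ = λ₁ + atan2(sin θ sin δ cos φ₁, cos δ − sin φ₁ sin φ₂) = 50.63074°

50.631°E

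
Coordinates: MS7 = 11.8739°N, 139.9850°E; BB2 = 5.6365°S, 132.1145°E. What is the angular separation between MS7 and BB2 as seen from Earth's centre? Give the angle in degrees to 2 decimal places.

Δφ = -17.5104°,  Δλ = -7.8705°
a = sin²(Δφ/2) + cos φ₁ cos φ₂ sin²(Δλ/2) = 0.027756
c = 2·arcsin(√a) = 0.334762 rad = 19.1804°

19.18°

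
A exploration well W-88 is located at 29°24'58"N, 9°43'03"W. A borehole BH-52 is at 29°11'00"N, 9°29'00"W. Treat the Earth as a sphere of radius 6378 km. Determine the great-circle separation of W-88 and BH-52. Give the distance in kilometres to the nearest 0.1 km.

34.5 km

W-88: φ = +29.41611°, λ = -9.71750°
BH-52: φ = +29.18333°, λ = -9.48333°
Δφ = -0.2328°,  Δλ = 0.2342°
a = sin²(Δφ/2) + cos φ₁ cos φ₂ sin²(Δλ/2) = 0.000007
c = 2·arcsin(√a) = 0.005405 rad = 0.3097°
d = R·c = 6378 × 0.005405 = 34.5 km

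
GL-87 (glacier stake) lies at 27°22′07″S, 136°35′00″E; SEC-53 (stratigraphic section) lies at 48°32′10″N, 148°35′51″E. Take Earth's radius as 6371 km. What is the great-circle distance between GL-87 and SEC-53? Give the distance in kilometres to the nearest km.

GL-87: φ = -27.36861°, λ = +136.58333°
SEC-53: φ = +48.53611°, λ = +148.59750°
Δφ = 75.9047°,  Δλ = 12.0142°
a = sin²(Δφ/2) + cos φ₁ cos φ₂ sin²(Δλ/2) = 0.384673
c = 2·arcsin(√a) = 1.338046 rad = 76.6644°
d = R·c = 6371 × 1.338046 = 8524.7 km

8525 km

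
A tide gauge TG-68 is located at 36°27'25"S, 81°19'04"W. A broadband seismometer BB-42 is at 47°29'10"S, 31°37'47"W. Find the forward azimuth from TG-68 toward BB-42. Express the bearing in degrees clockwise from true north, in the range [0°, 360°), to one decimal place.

TG-68: φ = -36.45694°, λ = -81.31778°
BB-42: φ = -47.48611°, λ = -31.62972°
Δλ = 49.6881°
y = sin Δλ · cos φ₂ = 0.515296
x = cos φ₁ sin φ₂ − sin φ₁ cos φ₂ cos Δλ = -0.333078
θ = atan2(y, x) = 122.8779° → 122.8779° (mod 360°)

122.9°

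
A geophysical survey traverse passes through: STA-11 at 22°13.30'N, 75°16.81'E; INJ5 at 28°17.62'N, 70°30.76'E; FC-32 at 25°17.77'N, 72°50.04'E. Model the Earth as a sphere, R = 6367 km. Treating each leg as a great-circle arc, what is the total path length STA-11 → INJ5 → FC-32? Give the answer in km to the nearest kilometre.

1232 km

STA-11: φ = +22.22167°, λ = +75.28017°
INJ5: φ = +28.29367°, λ = +70.51267°
FC-32: φ = +25.29617°, λ = +72.83400°
STA-11→INJ5: c = 0.129941 rad, d = 827.33 km
INJ5→FC-32: c = 0.063595 rad, d = 404.91 km
Total = 827.33 + 404.91 = 1232.24 km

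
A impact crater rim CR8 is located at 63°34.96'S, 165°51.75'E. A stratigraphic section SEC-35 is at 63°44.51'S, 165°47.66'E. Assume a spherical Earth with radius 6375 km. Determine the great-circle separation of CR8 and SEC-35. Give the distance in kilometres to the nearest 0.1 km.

18.0 km

CR8: φ = -63.58267°, λ = +165.86250°
SEC-35: φ = -63.74183°, λ = +165.79433°
Δφ = -0.1592°,  Δλ = -0.0682°
a = sin²(Δφ/2) + cos φ₁ cos φ₂ sin²(Δλ/2) = 0.000002
c = 2·arcsin(√a) = 0.002828 rad = 0.1620°
d = R·c = 6375 × 0.002828 = 18.0 km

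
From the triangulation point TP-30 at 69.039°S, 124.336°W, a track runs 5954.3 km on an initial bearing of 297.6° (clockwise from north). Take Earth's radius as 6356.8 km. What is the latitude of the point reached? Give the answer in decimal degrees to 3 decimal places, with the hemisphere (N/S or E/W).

δ = d/R = 5954.3/6356.8 = 0.936682 rad
φ₂ = arcsin(sin φ₁ cos δ + cos φ₁ sin δ cos θ)
   = arcsin(-0.93382·0.59246 + 0.35773·0.80560·0.46330) = -24.81824°
λ₂ = λ₁ + atan2(sin θ sin δ cos φ₁, cos δ − sin φ₁ sin φ₂) = -176.20184°

24.818°S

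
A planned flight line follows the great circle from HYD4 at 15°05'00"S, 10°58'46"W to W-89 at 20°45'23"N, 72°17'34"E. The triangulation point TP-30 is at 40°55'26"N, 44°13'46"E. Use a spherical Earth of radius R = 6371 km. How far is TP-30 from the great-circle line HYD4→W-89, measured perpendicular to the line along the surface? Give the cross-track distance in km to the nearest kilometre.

HYD4: φ = -15.08333°, λ = -10.97944°
W-89: φ = +20.75639°, λ = +72.29278°
TP-30: φ = +40.92389°, λ = +44.22944°
δ₁₃ = central angle HYD4→TP-30 = 1.322441 rad  (haversine)
θ₁₃ = bearing HYD4→TP-30 = 39.803°,  θ₁₂ = bearing HYD4→W-89 = 68.240°
dₓₜ = R·arcsin(sin δ₁₃ · sin(θ₁₃ − θ₁₂)) = 6371·arcsin(0.96932·sin(-28.436°)) = -3056.594 km
|dₓₜ| = 3056.594 km

3057 km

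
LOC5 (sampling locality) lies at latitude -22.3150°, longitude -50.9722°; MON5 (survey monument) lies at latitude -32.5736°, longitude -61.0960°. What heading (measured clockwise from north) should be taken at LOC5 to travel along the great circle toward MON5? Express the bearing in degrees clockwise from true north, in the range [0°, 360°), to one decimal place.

Δλ = -10.1238°
y = sin Δλ · cos φ₂ = -0.148126
x = cos φ₁ sin φ₂ − sin φ₁ cos φ₂ cos Δλ = -0.183073
θ = atan2(y, x) = -141.0233° → 218.9767° (mod 360°)

219.0°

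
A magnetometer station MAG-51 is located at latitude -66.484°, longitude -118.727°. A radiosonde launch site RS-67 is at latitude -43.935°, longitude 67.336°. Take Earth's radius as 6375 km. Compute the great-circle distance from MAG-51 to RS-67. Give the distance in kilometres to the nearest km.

Δφ = 22.5490°,  Δλ = -173.9370°
a = sin²(Δφ/2) + cos φ₁ cos φ₂ sin²(Δλ/2) = 0.324755
c = 2·arcsin(√a) = 1.212702 rad = 69.4827°
d = R·c = 6375 × 1.212702 = 7731.0 km

7731 km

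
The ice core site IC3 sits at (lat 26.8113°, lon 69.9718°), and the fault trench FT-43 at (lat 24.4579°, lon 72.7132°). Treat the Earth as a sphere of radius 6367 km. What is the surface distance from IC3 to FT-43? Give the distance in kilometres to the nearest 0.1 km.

379.2 km

Δφ = -2.3534°,  Δλ = 2.7414°
a = sin²(Δφ/2) + cos φ₁ cos φ₂ sin²(Δλ/2) = 0.000887
c = 2·arcsin(√a) = 0.059560 rad = 3.4125°
d = R·c = 6367 × 0.059560 = 379.2 km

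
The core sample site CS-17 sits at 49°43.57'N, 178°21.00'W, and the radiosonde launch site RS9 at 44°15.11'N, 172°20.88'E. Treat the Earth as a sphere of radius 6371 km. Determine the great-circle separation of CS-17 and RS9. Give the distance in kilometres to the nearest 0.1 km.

930.6 km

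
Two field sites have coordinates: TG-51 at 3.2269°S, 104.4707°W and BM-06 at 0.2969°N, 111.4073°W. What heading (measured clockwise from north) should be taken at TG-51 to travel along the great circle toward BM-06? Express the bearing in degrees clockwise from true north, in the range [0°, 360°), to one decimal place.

296.8°

Δλ = -6.9366°
y = sin Δλ · cos φ₂ = -0.120769
x = cos φ₁ sin φ₂ − sin φ₁ cos φ₂ cos Δλ = 0.061051
θ = atan2(y, x) = -63.1826° → 296.8174° (mod 360°)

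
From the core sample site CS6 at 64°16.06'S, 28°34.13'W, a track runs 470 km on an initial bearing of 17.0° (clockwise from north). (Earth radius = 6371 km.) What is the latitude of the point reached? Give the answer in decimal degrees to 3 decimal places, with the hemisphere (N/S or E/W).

60.202°S

CS6: φ = -64.26767°, λ = -28.56883°
δ = d/R = 470/6371 = 0.073772 rad
φ₂ = arcsin(sin φ₁ cos δ + cos φ₁ sin δ cos θ)
   = arcsin(-0.90083·0.99728 + 0.43417·0.07370·0.95630) = -60.20167°
λ₂ = λ₁ + atan2(sin θ sin δ cos φ₁, cos δ − sin φ₁ sin φ₂) = -26.08353°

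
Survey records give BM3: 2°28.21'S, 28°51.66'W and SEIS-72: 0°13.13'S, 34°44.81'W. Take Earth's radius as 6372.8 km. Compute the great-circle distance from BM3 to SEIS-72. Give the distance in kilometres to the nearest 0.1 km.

BM3: φ = -2.47017°, λ = -28.86100°
SEIS-72: φ = -0.21883°, λ = -34.74683°
Δφ = 2.2513°,  Δλ = -5.8858°
a = sin²(Δφ/2) + cos φ₁ cos φ₂ sin²(Δλ/2) = 0.003019
c = 2·arcsin(√a) = 0.109953 rad = 6.2998°
d = R·c = 6372.8 × 0.109953 = 700.7 km

700.7 km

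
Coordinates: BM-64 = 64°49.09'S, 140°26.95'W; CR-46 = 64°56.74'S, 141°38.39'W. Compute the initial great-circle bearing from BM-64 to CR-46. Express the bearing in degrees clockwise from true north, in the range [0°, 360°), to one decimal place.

255.3°

BM-64: φ = -64.81817°, λ = -140.44917°
CR-46: φ = -64.94567°, λ = -141.63983°
Δλ = -1.1907°
y = sin Δλ · cos φ₂ = -0.008800
x = cos φ₁ sin φ₂ − sin φ₁ cos φ₂ cos Δλ = -0.002308
θ = atan2(y, x) = -104.6969° → 255.3031° (mod 360°)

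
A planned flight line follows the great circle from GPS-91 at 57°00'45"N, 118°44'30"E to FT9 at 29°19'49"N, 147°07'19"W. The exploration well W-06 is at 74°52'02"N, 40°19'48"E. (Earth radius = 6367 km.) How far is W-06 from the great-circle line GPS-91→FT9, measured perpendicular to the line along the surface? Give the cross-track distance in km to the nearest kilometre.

3634 km

GPS-91: φ = +57.01250°, λ = +118.74167°
FT9: φ = +29.33028°, λ = -147.12194°
W-06: φ = +74.86722°, λ = +40.33000°
δ₁₃ = central angle GPS-91→W-06 = 0.576722 rad  (haversine)
θ₁₃ = bearing GPS-91→W-06 = 332.031°,  θ₁₂ = bearing GPS-91→FT9 = 69.828°
dₓₜ = R·arcsin(sin δ₁₃ · sin(θ₁₃ − θ₁₂)) = 6367·arcsin(0.54528·sin(262.203°)) = -3633.768 km
|dₓₜ| = 3633.768 km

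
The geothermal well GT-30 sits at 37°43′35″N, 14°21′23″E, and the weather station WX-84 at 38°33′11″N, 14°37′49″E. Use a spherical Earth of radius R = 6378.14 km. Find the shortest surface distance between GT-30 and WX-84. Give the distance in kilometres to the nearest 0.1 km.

95.1 km

GT-30: φ = +37.72639°, λ = +14.35639°
WX-84: φ = +38.55306°, λ = +14.63028°
Δφ = 0.8267°,  Δλ = 0.2739°
a = sin²(Δφ/2) + cos φ₁ cos φ₂ sin²(Δλ/2) = 0.000056
c = 2·arcsin(√a) = 0.014910 rad = 0.8543°
d = R·c = 6378.14 × 0.014910 = 95.1 km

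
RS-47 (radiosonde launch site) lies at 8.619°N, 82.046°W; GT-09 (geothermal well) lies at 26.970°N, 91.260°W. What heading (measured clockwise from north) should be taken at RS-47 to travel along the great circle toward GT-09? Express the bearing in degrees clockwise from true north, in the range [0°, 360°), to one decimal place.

335.7°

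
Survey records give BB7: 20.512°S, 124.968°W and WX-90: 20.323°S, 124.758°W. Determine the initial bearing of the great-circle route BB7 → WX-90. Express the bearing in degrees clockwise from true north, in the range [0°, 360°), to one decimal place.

Δλ = 0.2100°
y = sin Δλ · cos φ₂ = 0.003437
x = cos φ₁ sin φ₂ − sin φ₁ cos φ₂ cos Δλ = 0.003296
θ = atan2(y, x) = 46.1959° → 46.1959° (mod 360°)

46.2°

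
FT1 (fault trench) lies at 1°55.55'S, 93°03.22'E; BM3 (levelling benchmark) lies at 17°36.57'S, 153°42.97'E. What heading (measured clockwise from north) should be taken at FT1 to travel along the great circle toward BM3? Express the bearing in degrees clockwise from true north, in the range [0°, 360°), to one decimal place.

FT1: φ = -1.92583°, λ = +93.05367°
BM3: φ = -17.60950°, λ = +153.71617°
Δλ = 60.6625°
y = sin Δλ · cos φ₂ = 0.830899
x = cos φ₁ sin φ₂ − sin φ₁ cos φ₂ cos Δλ = -0.286663
θ = atan2(y, x) = 109.0346° → 109.0346° (mod 360°)

109.0°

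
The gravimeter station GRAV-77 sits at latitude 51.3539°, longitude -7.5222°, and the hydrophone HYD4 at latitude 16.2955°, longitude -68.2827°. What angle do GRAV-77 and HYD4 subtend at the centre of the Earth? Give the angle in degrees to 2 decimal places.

59.21°

Δφ = -35.0584°,  Δλ = -60.7605°
a = sin²(Δφ/2) + cos φ₁ cos φ₂ sin²(Δλ/2) = 0.244030
c = 2·arcsin(√a) = 1.033354 rad = 59.2068°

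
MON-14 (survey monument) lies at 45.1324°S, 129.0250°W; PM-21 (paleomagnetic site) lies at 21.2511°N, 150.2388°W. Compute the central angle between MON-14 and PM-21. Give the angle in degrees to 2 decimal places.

Δφ = 66.3835°,  Δλ = -21.2138°
a = sin²(Δφ/2) + cos φ₁ cos φ₂ sin²(Δλ/2) = 0.321971
c = 2·arcsin(√a) = 1.206750 rad = 69.1417°

69.14°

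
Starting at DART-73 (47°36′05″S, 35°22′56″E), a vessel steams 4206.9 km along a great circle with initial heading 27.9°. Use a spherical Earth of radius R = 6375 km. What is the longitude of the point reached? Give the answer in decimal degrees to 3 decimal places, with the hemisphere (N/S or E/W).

DART-73: φ = -47.60139°, λ = +35.38222°
δ = d/R = 4206.9/6375 = 0.659906 rad
φ₂ = arcsin(sin φ₁ cos δ + cos φ₁ sin δ cos θ)
   = arcsin(-0.73847·0.79005 + 0.67428·0.61304·0.88377) = -12.59815°
λ₂ = λ₁ + atan2(sin θ sin δ cos φ₁, cos δ − sin φ₁ sin φ₂) = 52.47607°

52.476°E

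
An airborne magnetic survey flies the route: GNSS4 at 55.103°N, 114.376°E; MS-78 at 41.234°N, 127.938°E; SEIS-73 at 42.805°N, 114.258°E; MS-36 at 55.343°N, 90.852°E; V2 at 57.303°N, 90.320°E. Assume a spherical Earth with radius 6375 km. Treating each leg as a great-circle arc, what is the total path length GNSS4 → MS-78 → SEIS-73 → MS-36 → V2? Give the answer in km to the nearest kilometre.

5384 km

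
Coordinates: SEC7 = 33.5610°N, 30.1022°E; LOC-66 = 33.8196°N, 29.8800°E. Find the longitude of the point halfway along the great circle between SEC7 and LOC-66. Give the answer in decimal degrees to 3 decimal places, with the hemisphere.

29.991°E

Bx = cos φ₂ cos Δλ = 0.830788,  By = cos φ₂ sin Δλ = -0.003222
φₘ = atan2(sin φ₁ + sin φ₂, √((cos φ₁ + Bx)² + By²)) = 33.69035°
λₘ = λ₁ + atan2(By, cos φ₁ + Bx) = 29.99127°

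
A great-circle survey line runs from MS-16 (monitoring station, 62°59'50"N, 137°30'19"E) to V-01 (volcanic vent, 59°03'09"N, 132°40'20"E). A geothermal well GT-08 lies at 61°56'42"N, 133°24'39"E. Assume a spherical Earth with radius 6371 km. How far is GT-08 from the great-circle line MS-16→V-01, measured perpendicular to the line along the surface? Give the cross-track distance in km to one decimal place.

MS-16: φ = +62.99722°, λ = +137.50528°
V-01: φ = +59.05250°, λ = +132.67222°
GT-08: φ = +61.94500°, λ = +133.41083°
δ₁₃ = central angle MS-16→GT-08 = 0.037782 rad  (haversine)
θ₁₃ = bearing MS-16→GT-08 = 242.752°,  θ₁₂ = bearing MS-16→V-01 = 212.826°
dₓₜ = R·arcsin(sin δ₁₃ · sin(θ₁₃ − θ₁₂)) = 6371·arcsin(0.03777·sin(29.926°)) = 120.063 km
|dₓₜ| = 120.063 km

120.1 km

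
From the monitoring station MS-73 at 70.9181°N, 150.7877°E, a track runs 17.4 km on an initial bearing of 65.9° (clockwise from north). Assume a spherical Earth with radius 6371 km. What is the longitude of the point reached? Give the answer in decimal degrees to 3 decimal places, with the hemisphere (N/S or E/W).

δ = d/R = 17.4/6371 = 0.002731 rad
φ₂ = arcsin(sin φ₁ cos δ + cos φ₁ sin δ cos θ)
   = arcsin(0.94505·1.00000 + 0.32692·0.00273·0.40833) = 70.98148°
λ₂ = λ₁ + atan2(sin θ sin δ cos φ₁, cos δ − sin φ₁ sin φ₂) = 151.22604°

151.226°E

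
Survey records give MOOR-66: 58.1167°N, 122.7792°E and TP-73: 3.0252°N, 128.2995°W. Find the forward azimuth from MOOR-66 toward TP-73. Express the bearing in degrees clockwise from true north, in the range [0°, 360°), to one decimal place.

72.2°

Δλ = 108.9213°
y = sin Δλ · cos φ₂ = 0.944647
x = cos φ₁ sin φ₂ − sin φ₁ cos φ₂ cos Δλ = 0.302837
θ = atan2(y, x) = 72.2251° → 72.2251° (mod 360°)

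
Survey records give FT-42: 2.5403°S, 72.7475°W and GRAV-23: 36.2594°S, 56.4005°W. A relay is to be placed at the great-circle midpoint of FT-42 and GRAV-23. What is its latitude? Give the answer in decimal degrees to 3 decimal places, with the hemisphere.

Bx = cos φ₂ cos Δλ = 0.773751,  By = cos φ₂ sin Δλ = 0.226950
φₘ = atan2(sin φ₁ + sin φ₂, √((cos φ₁ + Bx)² + By²)) = -19.58173°
λₘ = λ₁ + atan2(By, cos φ₁ + Bx) = -65.45218°

19.582°S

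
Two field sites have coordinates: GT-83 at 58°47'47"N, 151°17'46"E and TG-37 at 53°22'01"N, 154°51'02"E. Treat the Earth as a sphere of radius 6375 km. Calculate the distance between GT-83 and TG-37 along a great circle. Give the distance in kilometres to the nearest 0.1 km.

GT-83: φ = +58.79639°, λ = +151.29611°
TG-37: φ = +53.36694°, λ = +154.85056°
Δφ = -5.4294°,  Δλ = 3.5544°
a = sin²(Δφ/2) + cos φ₁ cos φ₂ sin²(Δλ/2) = 0.002541
c = 2·arcsin(√a) = 0.100851 rad = 5.7784°
d = R·c = 6375 × 0.100851 = 642.9 km

642.9 km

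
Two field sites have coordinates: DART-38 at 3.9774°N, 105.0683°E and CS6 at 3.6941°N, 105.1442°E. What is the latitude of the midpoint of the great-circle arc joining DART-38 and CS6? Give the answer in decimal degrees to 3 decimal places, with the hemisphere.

Bx = cos φ₂ cos Δλ = 0.997921,  By = cos φ₂ sin Δλ = 0.001322
φₘ = atan2(sin φ₁ + sin φ₂, √((cos φ₁ + Bx)² + By²)) = 3.83575°
λₘ = λ₁ + atan2(By, cos φ₁ + Bx) = 105.10626°

3.836°N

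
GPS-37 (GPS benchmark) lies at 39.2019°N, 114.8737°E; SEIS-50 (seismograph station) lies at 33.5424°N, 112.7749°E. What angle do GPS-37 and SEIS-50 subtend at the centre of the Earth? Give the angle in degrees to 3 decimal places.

Δφ = -5.6595°,  Δλ = -2.0988°
a = sin²(Δφ/2) + cos φ₁ cos φ₂ sin²(Δλ/2) = 0.002654
c = 2·arcsin(√a) = 0.103077 rad = 5.9059°

5.906°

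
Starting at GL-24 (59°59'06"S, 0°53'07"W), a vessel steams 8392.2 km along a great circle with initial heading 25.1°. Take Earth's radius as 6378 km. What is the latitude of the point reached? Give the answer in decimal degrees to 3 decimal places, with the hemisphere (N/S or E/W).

GL-24: φ = -59.98500°, λ = -0.88528°
δ = d/R = 8392.2/6378 = 1.315804 rad
φ₂ = arcsin(sin φ₁ cos δ + cos φ₁ sin δ cos θ)
   = arcsin(-0.86589·0.25224 + 0.50023·0.96767·0.90557) = 12.70499°
λ₂ = λ₁ + atan2(sin θ sin δ cos φ₁, cos δ − sin φ₁ sin φ₂) = 23.99893°

12.705°N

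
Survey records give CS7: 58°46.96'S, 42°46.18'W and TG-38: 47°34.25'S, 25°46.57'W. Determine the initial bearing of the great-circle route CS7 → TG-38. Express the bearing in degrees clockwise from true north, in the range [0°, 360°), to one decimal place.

49.4°

CS7: φ = -58.78267°, λ = -42.76967°
TG-38: φ = -47.57083°, λ = -25.77617°
Δλ = 16.9935°
y = sin Δλ · cos φ₂ = 0.197184
x = cos φ₁ sin φ₂ − sin φ₁ cos φ₂ cos Δλ = 0.169244
θ = atan2(y, x) = 49.3602° → 49.3602° (mod 360°)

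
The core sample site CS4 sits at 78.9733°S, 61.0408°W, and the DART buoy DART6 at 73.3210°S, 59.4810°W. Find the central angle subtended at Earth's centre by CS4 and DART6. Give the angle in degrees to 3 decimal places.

5.664°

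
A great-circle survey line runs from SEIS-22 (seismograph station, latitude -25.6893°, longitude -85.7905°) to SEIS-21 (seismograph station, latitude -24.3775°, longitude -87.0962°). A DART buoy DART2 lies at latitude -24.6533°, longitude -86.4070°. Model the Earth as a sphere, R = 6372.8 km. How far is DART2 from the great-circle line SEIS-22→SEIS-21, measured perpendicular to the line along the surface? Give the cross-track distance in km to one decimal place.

31.4 km

δ₁₃ = central angle SEIS-22→DART2 = 0.020537 rad  (haversine)
θ₁₃ = bearing SEIS-22→DART2 = 331.563°,  θ₁₂ = bearing SEIS-22→SEIS-21 = 317.676°
dₓₜ = R·arcsin(sin δ₁₃ · sin(θ₁₃ − θ₁₂)) = 6372.8·arcsin(0.02054·sin(13.887°)) = 31.409 km
|dₓₜ| = 31.409 km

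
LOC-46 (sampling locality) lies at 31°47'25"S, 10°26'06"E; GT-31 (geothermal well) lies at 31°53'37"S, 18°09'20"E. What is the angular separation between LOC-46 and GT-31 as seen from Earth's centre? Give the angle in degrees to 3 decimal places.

6.558°

LOC-46: φ = -31.79028°, λ = +10.43500°
GT-31: φ = -31.89361°, λ = +18.15556°
Δφ = -0.1033°,  Δλ = 7.7206°
a = sin²(Δφ/2) + cos φ₁ cos φ₂ sin²(Δλ/2) = 0.003272
c = 2·arcsin(√a) = 0.114460 rad = 6.5581°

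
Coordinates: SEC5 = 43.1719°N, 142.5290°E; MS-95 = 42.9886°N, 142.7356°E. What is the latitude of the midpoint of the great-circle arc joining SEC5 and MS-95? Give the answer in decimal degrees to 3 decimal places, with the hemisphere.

43.080°N

Bx = cos φ₂ cos Δλ = 0.731485,  By = cos φ₂ sin Δλ = 0.002638
φₘ = atan2(sin φ₁ + sin φ₂, √((cos φ₁ + Bx)² + By²)) = 43.08030°
λₘ = λ₁ + atan2(By, cos φ₁ + Bx) = 142.63245°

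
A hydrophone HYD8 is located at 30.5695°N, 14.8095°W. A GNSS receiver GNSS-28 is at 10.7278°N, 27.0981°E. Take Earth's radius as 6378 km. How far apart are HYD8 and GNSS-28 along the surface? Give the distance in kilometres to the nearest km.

Δφ = -19.8417°,  Δλ = 41.9076°
a = sin²(Δφ/2) + cos φ₁ cos φ₂ sin²(Δλ/2) = 0.137872
c = 2·arcsin(√a) = 0.760842 rad = 43.5930°
d = R·c = 6378 × 0.760842 = 4852.7 km

4853 km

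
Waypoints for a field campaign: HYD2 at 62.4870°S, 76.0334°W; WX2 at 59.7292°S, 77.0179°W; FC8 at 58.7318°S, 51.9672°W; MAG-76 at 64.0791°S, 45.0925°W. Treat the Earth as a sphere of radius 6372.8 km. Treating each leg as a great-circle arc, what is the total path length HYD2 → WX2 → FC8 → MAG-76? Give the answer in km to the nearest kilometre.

HYD2→WX2: c = 0.048842 rad, d = 311.26 km
WX2→FC8: c = 0.223008 rad, d = 1421.19 km
FC8→MAG-76: c = 0.109445 rad, d = 697.47 km
Total = 311.26 + 1421.19 + 697.47 = 2429.92 km

2430 km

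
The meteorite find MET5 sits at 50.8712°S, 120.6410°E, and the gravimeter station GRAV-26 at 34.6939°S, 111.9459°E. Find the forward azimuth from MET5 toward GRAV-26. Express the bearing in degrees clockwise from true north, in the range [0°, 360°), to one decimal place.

Δλ = -8.6951°
y = sin Δλ · cos φ₂ = -0.124298
x = cos φ₁ sin φ₂ − sin φ₁ cos φ₂ cos Δλ = 0.271280
θ = atan2(y, x) = -24.6168° → 335.3832° (mod 360°)

335.4°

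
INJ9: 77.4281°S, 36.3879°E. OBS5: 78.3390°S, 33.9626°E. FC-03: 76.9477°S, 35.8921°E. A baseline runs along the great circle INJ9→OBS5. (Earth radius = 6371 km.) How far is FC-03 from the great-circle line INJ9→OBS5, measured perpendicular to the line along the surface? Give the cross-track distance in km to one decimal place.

36.1 km

δ₁₃ = central angle INJ9→FC-03 = 0.008601 rad  (haversine)
θ₁₃ = bearing INJ9→FC-03 = 346.867°,  θ₁₂ = bearing INJ9→OBS5 = 208.017°
dₓₜ = R·arcsin(sin δ₁₃ · sin(θ₁₃ − θ₁₂)) = 6371·arcsin(0.00860·sin(138.850°)) = 36.059 km
|dₓₜ| = 36.059 km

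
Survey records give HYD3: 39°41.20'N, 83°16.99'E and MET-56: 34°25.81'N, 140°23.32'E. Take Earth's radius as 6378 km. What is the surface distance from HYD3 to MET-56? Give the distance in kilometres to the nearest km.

5021 km

HYD3: φ = +39.68667°, λ = +83.28317°
MET-56: φ = +34.43017°, λ = +140.38867°
Δφ = -5.2565°,  Δλ = 57.1055°
a = sin²(Δφ/2) + cos φ₁ cos φ₂ sin²(Δλ/2) = 0.147110
c = 2·arcsin(√a) = 0.787273 rad = 45.1074°
d = R·c = 6378 × 0.787273 = 5021.2 km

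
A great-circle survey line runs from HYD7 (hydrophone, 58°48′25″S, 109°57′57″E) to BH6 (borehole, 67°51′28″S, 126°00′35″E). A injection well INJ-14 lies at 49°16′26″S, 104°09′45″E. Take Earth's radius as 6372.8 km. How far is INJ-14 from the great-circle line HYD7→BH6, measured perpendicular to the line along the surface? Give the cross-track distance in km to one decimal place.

183.8 km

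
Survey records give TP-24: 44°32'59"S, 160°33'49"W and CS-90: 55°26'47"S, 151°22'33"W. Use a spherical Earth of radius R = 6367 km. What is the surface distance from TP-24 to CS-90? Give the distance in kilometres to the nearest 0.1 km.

1374.6 km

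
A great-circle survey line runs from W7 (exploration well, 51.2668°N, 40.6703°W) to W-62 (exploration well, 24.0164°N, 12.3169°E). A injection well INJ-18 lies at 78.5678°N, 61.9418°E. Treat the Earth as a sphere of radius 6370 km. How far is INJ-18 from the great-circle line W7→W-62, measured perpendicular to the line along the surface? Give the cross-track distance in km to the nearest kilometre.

4714 km

δ₁₃ = central angle W7→INJ-18 = 0.741417 rad  (haversine)
θ₁₃ = bearing W7→INJ-18 = 16.643°,  θ₁₂ = bearing W7→W-62 = 103.439°
dₓₜ = R·arcsin(sin δ₁₃ · sin(θ₁₃ − θ₁₂)) = 6370·arcsin(0.67533·sin(-86.796°)) = -4713.714 km
|dₓₜ| = 4713.714 km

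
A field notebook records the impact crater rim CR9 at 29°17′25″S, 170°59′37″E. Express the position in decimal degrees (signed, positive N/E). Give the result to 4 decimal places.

lat: 29.2903° S → -29.2903°
lon: 170.9936° E → +170.9936°

-29.2903°, +170.9936°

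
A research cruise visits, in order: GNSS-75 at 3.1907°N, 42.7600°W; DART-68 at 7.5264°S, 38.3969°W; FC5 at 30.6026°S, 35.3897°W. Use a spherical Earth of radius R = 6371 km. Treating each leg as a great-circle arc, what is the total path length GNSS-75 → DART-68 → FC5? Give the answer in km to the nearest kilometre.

3871 km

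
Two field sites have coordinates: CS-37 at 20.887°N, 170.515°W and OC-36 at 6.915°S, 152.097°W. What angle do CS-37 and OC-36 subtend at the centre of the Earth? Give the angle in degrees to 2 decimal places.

33.17°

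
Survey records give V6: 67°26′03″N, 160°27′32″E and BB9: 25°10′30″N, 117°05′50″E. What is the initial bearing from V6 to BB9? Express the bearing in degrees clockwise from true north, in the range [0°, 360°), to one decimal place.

234.4°

V6: φ = +67.43417°, λ = +160.45889°
BB9: φ = +25.17500°, λ = +117.09722°
Δλ = -43.3617°
y = sin Δλ · cos φ₂ = -0.621383
x = cos φ₁ sin φ₂ − sin φ₁ cos φ₂ cos Δλ = -0.444361
θ = atan2(y, x) = -125.5692° → 234.4308° (mod 360°)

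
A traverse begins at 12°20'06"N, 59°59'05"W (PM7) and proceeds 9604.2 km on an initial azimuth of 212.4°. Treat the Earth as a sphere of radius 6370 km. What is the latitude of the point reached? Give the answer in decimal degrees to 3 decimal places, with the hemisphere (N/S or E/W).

PM7: φ = +12.33500°, λ = -59.98472°
δ = d/R = 9604.2/6370 = 1.507724 rad
φ₂ = arcsin(sin φ₁ cos δ + cos φ₁ sin δ cos θ)
   = arcsin(0.21363·0.06303 + 0.97692·0.99801·-0.84433) = -54.06972°
λ₂ = λ₁ + atan2(sin θ sin δ cos φ₁, cos δ − sin φ₁ sin φ₂) = -125.67275°

54.070°S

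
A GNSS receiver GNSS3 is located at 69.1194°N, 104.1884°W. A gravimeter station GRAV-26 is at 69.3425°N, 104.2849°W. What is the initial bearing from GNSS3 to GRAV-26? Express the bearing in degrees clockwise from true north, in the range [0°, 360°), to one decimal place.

351.3°

Δλ = -0.0965°
y = sin Δλ · cos φ₂ = -0.000594
x = cos φ₁ sin φ₂ − sin φ₁ cos φ₂ cos Δλ = 0.003894
θ = atan2(y, x) = -8.6750° → 351.3250° (mod 360°)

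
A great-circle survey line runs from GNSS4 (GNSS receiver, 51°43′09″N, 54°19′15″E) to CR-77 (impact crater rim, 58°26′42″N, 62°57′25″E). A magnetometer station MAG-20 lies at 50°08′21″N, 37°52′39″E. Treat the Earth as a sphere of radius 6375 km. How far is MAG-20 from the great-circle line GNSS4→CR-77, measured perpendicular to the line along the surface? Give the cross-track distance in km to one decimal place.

951.2 km

GNSS4: φ = +51.71917°, λ = +54.32083°
CR-77: φ = +58.44500°, λ = +62.95694°
MAG-20: φ = +50.13917°, λ = +37.87750°
δ₁₃ = central angle GNSS4→MAG-20 = 0.182572 rad  (haversine)
θ₁₃ = bearing GNSS4→MAG-20 = 267.792°,  θ₁₂ = bearing GNSS4→CR-77 = 32.834°
dₓₜ = R·arcsin(sin δ₁₃ · sin(θ₁₃ − θ₁₂)) = 6375·arcsin(0.18156·sin(234.958°)) = -951.162 km
|dₓₜ| = 951.162 km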